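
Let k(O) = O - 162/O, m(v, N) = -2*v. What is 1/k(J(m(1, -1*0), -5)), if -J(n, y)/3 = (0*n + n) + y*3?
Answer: 17/813 ≈ 0.020910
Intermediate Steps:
J(n, y) = -9*y - 3*n (J(n, y) = -3*((0*n + n) + y*3) = -3*((0 + n) + 3*y) = -3*(n + 3*y) = -9*y - 3*n)
1/k(J(m(1, -1*0), -5)) = 1/((-9*(-5) - (-6)) - 162/(-9*(-5) - (-6))) = 1/((45 - 3*(-2)) - 162/(45 - 3*(-2))) = 1/((45 + 6) - 162/(45 + 6)) = 1/(51 - 162/51) = 1/(51 - 162*1/51) = 1/(51 - 54/17) = 1/(813/17) = 17/813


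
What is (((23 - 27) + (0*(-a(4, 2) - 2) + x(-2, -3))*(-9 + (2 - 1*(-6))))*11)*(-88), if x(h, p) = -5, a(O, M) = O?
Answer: -968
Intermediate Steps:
(((23 - 27) + (0*(-a(4, 2) - 2) + x(-2, -3))*(-9 + (2 - 1*(-6))))*11)*(-88) = (((23 - 27) + (0*(-1*4 - 2) - 5)*(-9 + (2 - 1*(-6))))*11)*(-88) = ((-4 + (0*(-4 - 2) - 5)*(-9 + (2 + 6)))*11)*(-88) = ((-4 + (0*(-6) - 5)*(-9 + 8))*11)*(-88) = ((-4 + (0 - 5)*(-1))*11)*(-88) = ((-4 - 5*(-1))*11)*(-88) = ((-4 + 5)*11)*(-88) = (1*11)*(-88) = 11*(-88) = -968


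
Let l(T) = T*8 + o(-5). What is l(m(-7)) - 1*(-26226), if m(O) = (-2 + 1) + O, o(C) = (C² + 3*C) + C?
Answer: 26167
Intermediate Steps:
o(C) = C² + 4*C
m(O) = -1 + O
l(T) = 5 + 8*T (l(T) = T*8 - 5*(4 - 5) = 8*T - 5*(-1) = 8*T + 5 = 5 + 8*T)
l(m(-7)) - 1*(-26226) = (5 + 8*(-1 - 7)) - 1*(-26226) = (5 + 8*(-8)) + 26226 = (5 - 64) + 26226 = -59 + 26226 = 26167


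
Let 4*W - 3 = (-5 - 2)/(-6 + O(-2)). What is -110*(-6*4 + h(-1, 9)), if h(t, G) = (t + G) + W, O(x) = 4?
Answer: 6325/4 ≈ 1581.3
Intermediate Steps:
W = 13/8 (W = ¾ + ((-5 - 2)/(-6 + 4))/4 = ¾ + (-7/(-2))/4 = ¾ + (-7*(-½))/4 = ¾ + (¼)*(7/2) = ¾ + 7/8 = 13/8 ≈ 1.6250)
h(t, G) = 13/8 + G + t (h(t, G) = (t + G) + 13/8 = (G + t) + 13/8 = 13/8 + G + t)
-110*(-6*4 + h(-1, 9)) = -110*(-6*4 + (13/8 + 9 - 1)) = -110*(-24 + 77/8) = -110*(-115/8) = 6325/4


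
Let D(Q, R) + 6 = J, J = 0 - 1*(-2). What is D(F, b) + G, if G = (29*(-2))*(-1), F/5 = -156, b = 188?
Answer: 54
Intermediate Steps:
J = 2 (J = 0 + 2 = 2)
F = -780 (F = 5*(-156) = -780)
D(Q, R) = -4 (D(Q, R) = -6 + 2 = -4)
G = 58 (G = -58*(-1) = 58)
D(F, b) + G = -4 + 58 = 54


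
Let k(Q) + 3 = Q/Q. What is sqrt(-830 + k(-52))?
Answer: 8*I*sqrt(13) ≈ 28.844*I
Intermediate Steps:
k(Q) = -2 (k(Q) = -3 + Q/Q = -3 + 1 = -2)
sqrt(-830 + k(-52)) = sqrt(-830 - 2) = sqrt(-832) = 8*I*sqrt(13)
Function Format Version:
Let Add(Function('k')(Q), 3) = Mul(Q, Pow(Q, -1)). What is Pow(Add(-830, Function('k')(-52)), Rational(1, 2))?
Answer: Mul(8, I, Pow(13, Rational(1, 2))) ≈ Mul(28.844, I)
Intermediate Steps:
Function('k')(Q) = -2 (Function('k')(Q) = Add(-3, Mul(Q, Pow(Q, -1))) = Add(-3, 1) = -2)
Pow(Add(-830, Function('k')(-52)), Rational(1, 2)) = Pow(Add(-830, -2), Rational(1, 2)) = Pow(-832, Rational(1, 2)) = Mul(8, I, Pow(13, Rational(1, 2)))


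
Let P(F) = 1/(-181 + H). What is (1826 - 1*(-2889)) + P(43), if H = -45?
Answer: 1065589/226 ≈ 4715.0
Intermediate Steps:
P(F) = -1/226 (P(F) = 1/(-181 - 45) = 1/(-226) = -1/226)
(1826 - 1*(-2889)) + P(43) = (1826 - 1*(-2889)) - 1/226 = (1826 + 2889) - 1/226 = 4715 - 1/226 = 1065589/226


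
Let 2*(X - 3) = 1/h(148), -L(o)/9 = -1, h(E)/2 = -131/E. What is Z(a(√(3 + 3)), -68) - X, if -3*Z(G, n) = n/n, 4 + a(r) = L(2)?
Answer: -1199/393 ≈ -3.0509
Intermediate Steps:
h(E) = -262/E (h(E) = 2*(-131/E) = -262/E)
L(o) = 9 (L(o) = -9*(-1) = 9)
a(r) = 5 (a(r) = -4 + 9 = 5)
Z(G, n) = -⅓ (Z(G, n) = -n/(3*n) = -⅓*1 = -⅓)
X = 356/131 (X = 3 + 1/(2*((-262/148))) = 3 + 1/(2*((-262*1/148))) = 3 + 1/(2*(-131/74)) = 3 + (½)*(-74/131) = 3 - 37/131 = 356/131 ≈ 2.7176)
Z(a(√(3 + 3)), -68) - X = -⅓ - 1*356/131 = -⅓ - 356/131 = -1199/393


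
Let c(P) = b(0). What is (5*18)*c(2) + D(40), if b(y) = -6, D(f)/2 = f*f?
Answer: 2660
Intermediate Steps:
D(f) = 2*f**2 (D(f) = 2*(f*f) = 2*f**2)
c(P) = -6
(5*18)*c(2) + D(40) = (5*18)*(-6) + 2*40**2 = 90*(-6) + 2*1600 = -540 + 3200 = 2660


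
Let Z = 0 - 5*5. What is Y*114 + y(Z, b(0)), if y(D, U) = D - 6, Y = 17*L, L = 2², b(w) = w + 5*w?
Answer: 7721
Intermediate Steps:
b(w) = 6*w
L = 4
Z = -25 (Z = 0 - 25 = -25)
Y = 68 (Y = 17*4 = 68)
y(D, U) = -6 + D
Y*114 + y(Z, b(0)) = 68*114 + (-6 - 25) = 7752 - 31 = 7721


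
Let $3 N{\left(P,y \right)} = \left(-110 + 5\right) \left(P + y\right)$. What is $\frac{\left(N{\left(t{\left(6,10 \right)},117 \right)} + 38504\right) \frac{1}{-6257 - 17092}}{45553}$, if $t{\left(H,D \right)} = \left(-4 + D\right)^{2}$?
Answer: $- \frac{33149}{1063616997} \approx -3.1166 \cdot 10^{-5}$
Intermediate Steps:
$N{\left(P,y \right)} = - 35 P - 35 y$ ($N{\left(P,y \right)} = \frac{\left(-110 + 5\right) \left(P + y\right)}{3} = \frac{\left(-105\right) \left(P + y\right)}{3} = \frac{- 105 P - 105 y}{3} = - 35 P - 35 y$)
$\frac{\left(N{\left(t{\left(6,10 \right)},117 \right)} + 38504\right) \frac{1}{-6257 - 17092}}{45553} = \frac{\left(\left(- 35 \left(-4 + 10\right)^{2} - 4095\right) + 38504\right) \frac{1}{-6257 - 17092}}{45553} = \frac{\left(- 35 \cdot 6^{2} - 4095\right) + 38504}{-23349} \cdot \frac{1}{45553} = \left(\left(\left(-35\right) 36 - 4095\right) + 38504\right) \left(- \frac{1}{23349}\right) \frac{1}{45553} = \left(\left(-1260 - 4095\right) + 38504\right) \left(- \frac{1}{23349}\right) \frac{1}{45553} = \left(-5355 + 38504\right) \left(- \frac{1}{23349}\right) \frac{1}{45553} = 33149 \left(- \frac{1}{23349}\right) \frac{1}{45553} = \left(- \frac{33149}{23349}\right) \frac{1}{45553} = - \frac{33149}{1063616997}$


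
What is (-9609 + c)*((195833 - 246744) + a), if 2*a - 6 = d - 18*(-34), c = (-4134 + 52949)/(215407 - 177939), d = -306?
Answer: 18270845653735/37468 ≈ 4.8764e+8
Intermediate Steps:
c = 48815/37468 ≈ 1.3028
a = 156 (a = 3 + (-306 - 18*(-34))/2 = 3 + (-306 + 612)/2 = 3 + (½)*306 = 3 + 153 = 156)
(-9609 + c)*((195833 - 246744) + a) = (-9609 + 48815/37468)*((195833 - 246744) + 156) = -359981197*(-50911 + 156)/37468 = -359981197/37468*(-50755) = 18270845653735/37468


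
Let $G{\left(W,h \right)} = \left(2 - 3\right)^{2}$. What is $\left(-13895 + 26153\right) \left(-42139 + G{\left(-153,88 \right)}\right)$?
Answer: $-516527604$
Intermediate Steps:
$G{\left(W,h \right)} = 1$ ($G{\left(W,h \right)} = \left(-1\right)^{2} = 1$)
$\left(-13895 + 26153\right) \left(-42139 + G{\left(-153,88 \right)}\right) = \left(-13895 + 26153\right) \left(-42139 + 1\right) = 12258 \left(-42138\right) = -516527604$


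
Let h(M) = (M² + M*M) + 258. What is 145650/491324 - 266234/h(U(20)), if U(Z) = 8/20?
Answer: -817309559425/793242598 ≈ -1030.3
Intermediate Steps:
U(Z) = ⅖ (U(Z) = 8*(1/20) = ⅖)
h(M) = 258 + 2*M² (h(M) = (M² + M²) + 258 = 2*M² + 258 = 258 + 2*M²)
145650/491324 - 266234/h(U(20)) = 145650/491324 - 266234/(258 + 2*(⅖)²) = 145650*(1/491324) - 266234/(258 + 2*(4/25)) = 72825/245662 - 266234/(258 + 8/25) = 72825/245662 - 266234/6458/25 = 72825/245662 - 266234*25/6458 = 72825/245662 - 3327925/3229 = -817309559425/793242598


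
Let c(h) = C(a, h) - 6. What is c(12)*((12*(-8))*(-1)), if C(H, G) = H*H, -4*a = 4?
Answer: -480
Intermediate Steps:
a = -1 (a = -¼*4 = -1)
C(H, G) = H²
c(h) = -5 (c(h) = (-1)² - 6 = 1 - 6 = -5)
c(12)*((12*(-8))*(-1)) = -5*12*(-8)*(-1) = -(-480)*(-1) = -5*96 = -480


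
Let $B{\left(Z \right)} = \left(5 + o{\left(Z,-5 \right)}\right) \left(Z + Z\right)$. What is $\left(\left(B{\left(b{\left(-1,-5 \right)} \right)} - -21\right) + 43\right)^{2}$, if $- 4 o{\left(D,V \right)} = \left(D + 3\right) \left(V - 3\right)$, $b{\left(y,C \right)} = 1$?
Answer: $8100$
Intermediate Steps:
$o{\left(D,V \right)} = - \frac{\left(-3 + V\right) \left(3 + D\right)}{4}$ ($o{\left(D,V \right)} = - \frac{\left(D + 3\right) \left(V - 3\right)}{4} = - \frac{\left(3 + D\right) \left(-3 + V\right)}{4} = - \frac{\left(-3 + V\right) \left(3 + D\right)}{4}$)
$B{\left(Z \right)} = 2 Z \left(11 + 2 Z\right)$ ($B{\left(Z \right)} = \left(5 + \left(\frac{9}{4} - - \frac{15}{4} + \frac{3 Z}{4} - \frac{1}{4} Z \left(-5\right)\right)\right) \left(Z + Z\right) = \left(5 + \left(\frac{9}{4} + \frac{15}{4} + \frac{3 Z}{4} + \frac{5 Z}{4}\right)\right) 2 Z = \left(5 + \left(6 + 2 Z\right)\right) 2 Z = \left(11 + 2 Z\right) 2 Z = 2 Z \left(11 + 2 Z\right)$)
$\left(\left(B{\left(b{\left(-1,-5 \right)} \right)} - -21\right) + 43\right)^{2} = \left(\left(2 \cdot 1 \left(11 + 2 \cdot 1\right) - -21\right) + 43\right)^{2} = \left(\left(2 \cdot 1 \left(11 + 2\right) + 21\right) + 43\right)^{2} = \left(\left(2 \cdot 1 \cdot 13 + 21\right) + 43\right)^{2} = \left(\left(26 + 21\right) + 43\right)^{2} = \left(47 + 43\right)^{2} = 90^{2} = 8100$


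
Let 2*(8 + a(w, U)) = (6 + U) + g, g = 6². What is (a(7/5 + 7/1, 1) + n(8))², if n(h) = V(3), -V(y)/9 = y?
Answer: 729/4 ≈ 182.25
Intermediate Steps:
g = 36
V(y) = -9*y
n(h) = -27 (n(h) = -9*3 = -27)
a(w, U) = 13 + U/2 (a(w, U) = -8 + ((6 + U) + 36)/2 = -8 + (42 + U)/2 = -8 + (21 + U/2) = 13 + U/2)
(a(7/5 + 7/1, 1) + n(8))² = ((13 + (½)*1) - 27)² = ((13 + ½) - 27)² = (27/2 - 27)² = (-27/2)² = 729/4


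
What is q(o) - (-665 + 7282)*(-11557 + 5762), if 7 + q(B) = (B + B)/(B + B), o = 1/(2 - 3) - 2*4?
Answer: 38345509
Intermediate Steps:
o = -9 (o = 1/(-1) - 8 = -1 - 8 = -9)
q(B) = -6 (q(B) = -7 + (B + B)/(B + B) = -7 + (2*B)/((2*B)) = -7 + (2*B)*(1/(2*B)) = -7 + 1 = -6)
q(o) - (-665 + 7282)*(-11557 + 5762) = -6 - (-665 + 7282)*(-11557 + 5762) = -6 - 6617*(-5795) = -6 - 1*(-38345515) = -6 + 38345515 = 38345509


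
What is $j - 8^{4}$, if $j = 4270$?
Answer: $174$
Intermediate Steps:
$j - 8^{4} = 4270 - 8^{4} = 4270 - 4096 = 174$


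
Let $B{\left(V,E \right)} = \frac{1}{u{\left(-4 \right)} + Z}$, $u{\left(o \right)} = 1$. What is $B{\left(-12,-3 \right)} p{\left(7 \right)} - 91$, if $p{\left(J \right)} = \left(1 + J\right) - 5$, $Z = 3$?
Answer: $- \frac{361}{4} \approx -90.25$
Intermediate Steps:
$p{\left(J \right)} = -4 + J$
$B{\left(V,E \right)} = \frac{1}{4}$ ($B{\left(V,E \right)} = \frac{1}{1 + 3} = \frac{1}{4}$)
$B{\left(-12,-3 \right)} p{\left(7 \right)} - 91 = \frac{-4 + 7}{4} - 91 = \frac{1}{4} \cdot 3 - 91 = \frac{3}{4} - 91 = - \frac{361}{4}$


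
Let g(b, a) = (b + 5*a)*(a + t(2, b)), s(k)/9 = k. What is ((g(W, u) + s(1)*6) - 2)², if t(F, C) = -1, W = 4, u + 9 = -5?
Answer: 1085764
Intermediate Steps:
u = -14 (u = -9 - 5 = -14)
s(k) = 9*k
g(b, a) = (-1 + a)*(b + 5*a) (g(b, a) = (b + 5*a)*(a - 1) = (b + 5*a)*(-1 + a) = (-1 + a)*(b + 5*a))
((g(W, u) + s(1)*6) - 2)² = (((-1*4 - 5*(-14) + 5*(-14)² - 14*4) + (9*1)*6) - 2)² = (((-4 + 70 + 5*196 - 56) + 9*6) - 2)² = (((-4 + 70 + 980 - 56) + 54) - 2)² = ((990 + 54) - 2)² = (1044 - 2)² = 1042² = 1085764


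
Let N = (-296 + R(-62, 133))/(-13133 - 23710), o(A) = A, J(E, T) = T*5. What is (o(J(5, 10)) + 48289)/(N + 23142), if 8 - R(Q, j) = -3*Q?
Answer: 593651259/284207060 ≈ 2.0888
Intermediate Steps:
R(Q, j) = 8 + 3*Q (R(Q, j) = 8 - (-3)*Q = 8 + 3*Q)
J(E, T) = 5*T
N = 158/12281 (N = (-296 + (8 + 3*(-62)))/(-13133 - 23710) = (-296 + (8 - 186))/(-36843) = (-296 - 178)*(-1/36843) = -474*(-1/36843) = 158/12281 ≈ 0.012865)
(o(J(5, 10)) + 48289)/(N + 23142) = (5*10 + 48289)/(158/12281 + 23142) = (50 + 48289)/(284207060/12281) = 48339*(12281/284207060) = 593651259/284207060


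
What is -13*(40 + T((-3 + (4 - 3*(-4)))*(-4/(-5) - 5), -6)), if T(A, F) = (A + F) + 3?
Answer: 1144/5 ≈ 228.80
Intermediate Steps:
T(A, F) = 3 + A + F
-13*(40 + T((-3 + (4 - 3*(-4)))*(-4/(-5) - 5), -6)) = -13*(40 + (3 + (-3 + (4 - 3*(-4)))*(-4/(-5) - 5) - 6)) = -13*(40 + (3 + (-3 + (4 + 12))*(-4*(-1/5) - 5) - 6)) = -13*(40 + (3 + (-3 + 16)*(4/5 - 5) - 6)) = -13*(40 + (3 + 13*(-21/5) - 6)) = -13*(40 + (3 - 273/5 - 6)) = -13*(40 - 288/5) = -13*(-88/5) = 1144/5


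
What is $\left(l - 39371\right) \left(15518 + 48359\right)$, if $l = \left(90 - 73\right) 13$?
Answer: $-2500784550$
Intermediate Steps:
$l = 221$ ($l = 17 \cdot 13 = 221$)
$\left(l - 39371\right) \left(15518 + 48359\right) = \left(221 - 39371\right) \left(15518 + 48359\right) = \left(-39150\right) 63877 = -2500784550$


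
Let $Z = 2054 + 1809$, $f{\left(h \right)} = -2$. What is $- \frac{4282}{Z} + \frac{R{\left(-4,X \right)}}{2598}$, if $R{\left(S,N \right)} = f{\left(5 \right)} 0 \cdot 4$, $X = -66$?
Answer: $- \frac{4282}{3863} \approx -1.1085$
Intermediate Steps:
$R{\left(S,N \right)} = 0$ ($R{\left(S,N \right)} = \left(-2\right) 0 \cdot 4 = 0 \cdot 4 = 0$)
$Z = 3863$
$- \frac{4282}{Z} + \frac{R{\left(-4,X \right)}}{2598} = - \frac{4282}{3863} + \frac{0}{2598} = \left(-4282\right) \frac{1}{3863} + 0 \cdot \frac{1}{2598} = - \frac{4282}{3863} + 0 = - \frac{4282}{3863}$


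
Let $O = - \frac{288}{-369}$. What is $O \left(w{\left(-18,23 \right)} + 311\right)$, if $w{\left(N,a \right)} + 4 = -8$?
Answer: $\frac{9568}{41} \approx 233.37$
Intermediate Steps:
$O = \frac{32}{41}$ ($O = \left(-288\right) \left(- \frac{1}{369}\right) = \frac{32}{41} \approx 0.78049$)
$w{\left(N,a \right)} = -12$ ($w{\left(N,a \right)} = -4 - 8 = -12$)
$O \left(w{\left(-18,23 \right)} + 311\right) = \frac{32 \left(-12 + 311\right)}{41} = \frac{32}{41} \cdot 299 = \frac{9568}{41}$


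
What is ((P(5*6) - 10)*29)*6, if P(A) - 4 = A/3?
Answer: 696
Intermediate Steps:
P(A) = 4 + A/3
((P(5*6) - 10)*29)*6 = (((4 + (5*6)/3) - 10)*29)*6 = (((4 + (1/3)*30) - 10)*29)*6 = (((4 + 10) - 10)*29)*6 = ((14 - 10)*29)*6 = (4*29)*6 = 116*6 = 696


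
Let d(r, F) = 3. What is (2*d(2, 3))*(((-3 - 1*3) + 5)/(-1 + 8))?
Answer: -6/7 ≈ -0.85714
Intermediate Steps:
(2*d(2, 3))*(((-3 - 1*3) + 5)/(-1 + 8)) = (2*3)*(((-3 - 1*3) + 5)/(-1 + 8)) = 6*(((-3 - 3) + 5)/7) = 6*((-6 + 5)*(1/7)) = 6*(-1*1/7) = 6*(-1/7) = -6/7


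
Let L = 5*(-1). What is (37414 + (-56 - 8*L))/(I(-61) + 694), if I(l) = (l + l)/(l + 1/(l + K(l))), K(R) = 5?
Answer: 63894483/1189115 ≈ 53.733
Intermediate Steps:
L = -5
I(l) = 2*l/(l + 1/(5 + l)) (I(l) = (l + l)/(l + 1/(l + 5)) = (2*l)/(l + 1/(5 + l)) = 2*l/(l + 1/(5 + l)))
(37414 + (-56 - 8*L))/(I(-61) + 694) = (37414 + (-56 - 8*(-5)))/(2*(-61)*(5 - 61)/(1 + (-61)**2 + 5*(-61)) + 694) = (37414 + (-56 + 40))/(2*(-61)*(-56)/(1 + 3721 - 305) + 694) = (37414 - 16)/(2*(-61)*(-56)/3417 + 694) = 37398/(2*(-61)*(1/3417)*(-56) + 694) = 37398/(6832/3417 + 694) = 37398/(2378230/3417) = 37398*(3417/2378230) = 63894483/1189115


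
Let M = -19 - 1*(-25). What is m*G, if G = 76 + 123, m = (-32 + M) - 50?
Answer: -15124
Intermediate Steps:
M = 6 (M = -19 + 25 = 6)
m = -76 (m = (-32 + 6) - 50 = -26 - 50 = -76)
G = 199
m*G = -76*199 = -15124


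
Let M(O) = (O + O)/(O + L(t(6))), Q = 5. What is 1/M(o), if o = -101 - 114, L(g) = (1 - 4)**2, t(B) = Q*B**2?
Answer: 103/215 ≈ 0.47907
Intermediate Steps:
t(B) = 5*B**2
L(g) = 9 (L(g) = (-3)**2 = 9)
o = -215
M(O) = 2*O/(9 + O) (M(O) = (O + O)/(O + 9) = (2*O)/(9 + O) = 2*O/(9 + O))
1/M(o) = 1/(2*(-215)/(9 - 215)) = 1/(2*(-215)/(-206)) = 1/(2*(-215)*(-1/206)) = 1/(215/103) = 103/215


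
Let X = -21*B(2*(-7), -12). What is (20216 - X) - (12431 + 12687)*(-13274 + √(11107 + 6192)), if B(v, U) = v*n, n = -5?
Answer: 333438018 - 25118*√17299 ≈ 3.3013e+8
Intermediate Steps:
B(v, U) = -5*v (B(v, U) = v*(-5) = -5*v)
X = -1470 (X = -(-105)*2*(-7) = -(-105)*(-14) = -21*70 = -1470)
(20216 - X) - (12431 + 12687)*(-13274 + √(11107 + 6192)) = (20216 - 1*(-1470)) - (12431 + 12687)*(-13274 + √(11107 + 6192)) = (20216 + 1470) - 25118*(-13274 + √17299) = 21686 - (-333416332 + 25118*√17299) = 21686 + (333416332 - 25118*√17299) = 333438018 - 25118*√17299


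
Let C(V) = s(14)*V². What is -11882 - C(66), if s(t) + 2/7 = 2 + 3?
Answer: -226922/7 ≈ -32417.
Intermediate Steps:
s(t) = 33/7 (s(t) = -2/7 + (2 + 3) = -2/7 + 5 = 33/7)
C(V) = 33*V²/7
-11882 - C(66) = -11882 - 33*66²/7 = -11882 - 33*4356/7 = -11882 - 1*143748/7 = -11882 - 143748/7 = -226922/7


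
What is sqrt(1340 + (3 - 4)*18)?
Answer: sqrt(1322) ≈ 36.359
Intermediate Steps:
sqrt(1340 + (3 - 4)*18) = sqrt(1340 - 1*18) = sqrt(1340 - 18) = sqrt(1322)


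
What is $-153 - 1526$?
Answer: $-1679$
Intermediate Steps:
$-153 - 1526 = -1679$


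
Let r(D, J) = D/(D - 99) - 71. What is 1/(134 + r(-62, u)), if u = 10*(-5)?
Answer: 161/10205 ≈ 0.015777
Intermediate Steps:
u = -50
r(D, J) = -71 + D/(-99 + D) (r(D, J) = D/(-99 + D) - 71 = -71 + D/(-99 + D))
1/(134 + r(-62, u)) = 1/(134 + (7029 - 70*(-62))/(-99 - 62)) = 1/(134 + (7029 + 4340)/(-161)) = 1/(134 - 1/161*11369) = 1/(134 - 11369/161) = 1/(10205/161) = 161/10205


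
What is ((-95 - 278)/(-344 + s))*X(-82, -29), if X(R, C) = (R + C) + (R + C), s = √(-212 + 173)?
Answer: -28485264/118375 - 82806*I*√39/118375 ≈ -240.64 - 4.3685*I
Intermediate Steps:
s = I*√39 (s = √(-39) = I*√39 ≈ 6.245*I)
X(R, C) = 2*C + 2*R (X(R, C) = (C + R) + (C + R) = 2*C + 2*R)
((-95 - 278)/(-344 + s))*X(-82, -29) = ((-95 - 278)/(-344 + I*√39))*(2*(-29) + 2*(-82)) = (-373/(-344 + I*√39))*(-58 - 164) = -373/(-344 + I*√39)*(-222) = 82806/(-344 + I*√39)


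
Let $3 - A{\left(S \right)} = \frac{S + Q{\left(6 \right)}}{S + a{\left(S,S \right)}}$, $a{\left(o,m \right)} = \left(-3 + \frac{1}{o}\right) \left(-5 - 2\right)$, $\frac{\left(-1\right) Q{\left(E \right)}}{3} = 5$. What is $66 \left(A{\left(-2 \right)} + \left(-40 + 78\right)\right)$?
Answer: $\frac{41338}{15} \approx 2755.9$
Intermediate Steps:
$Q{\left(E \right)} = -15$ ($Q{\left(E \right)} = \left(-3\right) 5 = -15$)
$a{\left(o,m \right)} = 21 - \frac{7}{o}$ ($a{\left(o,m \right)} = \left(-3 + \frac{1}{o}\right) \left(-7\right) = 21 - \frac{7}{o}$)
$A{\left(S \right)} = 3 - \frac{-15 + S}{21 + S - \frac{7}{S}}$ ($A{\left(S \right)} = 3 - \frac{S - 15}{S + \left(21 - \frac{7}{S}\right)} = 3 - \frac{-15 + S}{21 + S - \frac{7}{S}}$)
$66 \left(A{\left(-2 \right)} + \left(-40 + 78\right)\right) = 66 \left(\frac{-21 + 2 \left(-2\right)^{2} + 78 \left(-2\right)}{-7 + \left(-2\right)^{2} + 21 \left(-2\right)} + \left(-40 + 78\right)\right) = 66 \left(\frac{-21 + 2 \cdot 4 - 156}{-7 + 4 - 42} + 38\right) = 66 \left(\frac{-21 + 8 - 156}{-45} + 38\right) = 66 \left(\left(- \frac{1}{45}\right) \left(-169\right) + 38\right) = 66 \left(\frac{169}{45} + 38\right) = 66 \cdot \frac{1879}{45} = \frac{41338}{15}$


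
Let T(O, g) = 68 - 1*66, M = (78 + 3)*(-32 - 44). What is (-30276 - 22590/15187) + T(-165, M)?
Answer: -459793828/15187 ≈ -30276.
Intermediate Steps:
M = -6156 (M = 81*(-76) = -6156)
T(O, g) = 2 (T(O, g) = 68 - 66 = 2)
(-30276 - 22590/15187) + T(-165, M) = (-30276 - 22590/15187) + 2 = -459824202/15187 + 2 = -459793828/15187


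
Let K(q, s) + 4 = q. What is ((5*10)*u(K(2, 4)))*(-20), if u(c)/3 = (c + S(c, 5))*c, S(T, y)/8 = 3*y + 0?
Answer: 708000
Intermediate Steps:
K(q, s) = -4 + q
S(T, y) = 24*y (S(T, y) = 8*(3*y + 0) = 8*(3*y) = 24*y)
u(c) = 3*c*(120 + c) (u(c) = 3*((c + 24*5)*c) = 3*((c + 120)*c) = 3*((120 + c)*c) = 3*(c*(120 + c)) = 3*c*(120 + c))
((5*10)*u(K(2, 4)))*(-20) = ((5*10)*(3*(-4 + 2)*(120 + (-4 + 2))))*(-20) = (50*(3*(-2)*(120 - 2)))*(-20) = (50*(3*(-2)*118))*(-20) = (50*(-708))*(-20) = -35400*(-20) = 708000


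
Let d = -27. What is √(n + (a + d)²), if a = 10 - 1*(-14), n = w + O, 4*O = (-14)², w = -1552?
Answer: 3*I*√166 ≈ 38.652*I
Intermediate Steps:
O = 49 (O = (¼)*(-14)² = (¼)*196 = 49)
n = -1503 (n = -1552 + 49 = -1503)
a = 24 (a = 10 + 14 = 24)
√(n + (a + d)²) = √(-1503 + (24 - 27)²) = √(-1503 + (-3)²) = √(-1503 + 9) = √(-1494) = 3*I*√166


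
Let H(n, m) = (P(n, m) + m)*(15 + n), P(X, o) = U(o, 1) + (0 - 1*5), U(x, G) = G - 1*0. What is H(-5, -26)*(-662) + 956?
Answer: 199556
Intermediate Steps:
U(x, G) = G (U(x, G) = G + 0 = G)
P(X, o) = -4 (P(X, o) = 1 + (0 - 1*5) = 1 + (0 - 5) = 1 - 5 = -4)
H(n, m) = (-4 + m)*(15 + n)
H(-5, -26)*(-662) + 956 = (-60 - 4*(-5) + 15*(-26) - 26*(-5))*(-662) + 956 = (-60 + 20 - 390 + 130)*(-662) + 956 = -300*(-662) + 956 = 198600 + 956 = 199556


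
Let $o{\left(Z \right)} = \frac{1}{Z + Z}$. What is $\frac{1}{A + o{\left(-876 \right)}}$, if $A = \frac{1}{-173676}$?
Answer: $- \frac{8452232}{4873} \approx -1734.5$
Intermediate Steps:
$o{\left(Z \right)} = \frac{1}{2 Z}$
$A = - \frac{1}{173676} \approx -5.7579 \cdot 10^{-6}$
$\frac{1}{A + o{\left(-876 \right)}} = \frac{1}{- \frac{1}{173676} + \frac{1}{2 \left(-876\right)}} = \frac{1}{- \frac{1}{173676} + \frac{1}{2} \left(- \frac{1}{876}\right)} = \frac{1}{- \frac{1}{173676} - \frac{1}{1752}} = \frac{1}{- \frac{4873}{8452232}} = - \frac{8452232}{4873}$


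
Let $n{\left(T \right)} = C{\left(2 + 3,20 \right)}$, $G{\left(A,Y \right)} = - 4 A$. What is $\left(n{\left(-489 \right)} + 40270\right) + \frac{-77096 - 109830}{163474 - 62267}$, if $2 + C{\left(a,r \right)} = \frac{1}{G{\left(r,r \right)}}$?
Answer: $\frac{326017222793}{8096560} \approx 40266.0$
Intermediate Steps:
$C{\left(a,r \right)} = -2 - \frac{1}{4 r}$ ($C{\left(a,r \right)} = -2 + \frac{1}{\left(-4\right) r} = -2 - \frac{1}{4 r}$)
$n{\left(T \right)} = - \frac{161}{80}$ ($n{\left(T \right)} = -2 - \frac{1}{4 \cdot 20} = -2 - \frac{1}{80} = - \frac{161}{80}$)
$\left(n{\left(-489 \right)} + 40270\right) + \frac{-77096 - 109830}{163474 - 62267} = \left(- \frac{161}{80} + 40270\right) + \frac{-77096 - 109830}{163474 - 62267} = \frac{3221439}{80} - \frac{186926}{101207} = \frac{326017222793}{8096560}$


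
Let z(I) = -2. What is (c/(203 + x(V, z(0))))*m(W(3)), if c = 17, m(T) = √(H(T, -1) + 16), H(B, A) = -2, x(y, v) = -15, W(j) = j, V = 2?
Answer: 17*√14/188 ≈ 0.33834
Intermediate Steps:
m(T) = √14 (m(T) = √(-2 + 16) = √14)
(c/(203 + x(V, z(0))))*m(W(3)) = (17/(203 - 15))*√14 = (17/188)*√14 = (17*(1/188))*√14 = 17*√14/188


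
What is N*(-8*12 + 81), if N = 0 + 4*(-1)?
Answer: 60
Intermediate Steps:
N = -4 (N = 0 - 4 = -4)
N*(-8*12 + 81) = -4*(-8*12 + 81) = -4*(-96 + 81) = -4*(-15) = 60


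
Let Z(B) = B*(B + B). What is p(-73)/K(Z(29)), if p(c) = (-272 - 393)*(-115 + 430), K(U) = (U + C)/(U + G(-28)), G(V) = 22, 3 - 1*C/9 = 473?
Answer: 1821150/13 ≈ 1.4009e+5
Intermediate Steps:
C = -4230 (C = 27 - 9*473 = 27 - 4257 = -4230)
Z(B) = 2*B² (Z(B) = B*(2*B) = 2*B²)
K(U) = (-4230 + U)/(22 + U) (K(U) = (U - 4230)/(U + 22) = (-4230 + U)/(22 + U))
p(c) = -209475 (p(c) = -665*315 = -209475)
p(-73)/K(Z(29)) = -209475*(22 + 2*29²)/(-4230 + 2*29²) = -209475*(22 + 2*841)/(-4230 + 2*841) = -209475*(22 + 1682)/(-4230 + 1682) = -209475/(-2548/1704) = -209475/((1/1704)*(-2548)) = -209475/(-637/426) = -209475*(-426/637) = 1821150/13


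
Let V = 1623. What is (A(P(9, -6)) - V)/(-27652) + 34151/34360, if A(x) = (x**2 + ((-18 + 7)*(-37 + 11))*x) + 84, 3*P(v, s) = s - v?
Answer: 261374823/237530680 ≈ 1.1004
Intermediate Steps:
P(v, s) = -v/3 + s/3 (P(v, s) = (s - v)/3 = -v/3 + s/3)
A(x) = 84 + x**2 + 286*x (A(x) = (x**2 + (-11*(-26))*x) + 84 = (x**2 + 286*x) + 84 = 84 + x**2 + 286*x)
(A(P(9, -6)) - V)/(-27652) + 34151/34360 = ((84 + (-1/3*9 + (1/3)*(-6))**2 + 286*(-1/3*9 + (1/3)*(-6))) - 1*1623)/(-27652) + 34151/34360 = ((84 + (-3 - 2)**2 + 286*(-3 - 2)) - 1623)*(-1/27652) + 34151*(1/34360) = ((84 + (-5)**2 + 286*(-5)) - 1623)*(-1/27652) + 34151/34360 = ((84 + 25 - 1430) - 1623)*(-1/27652) + 34151/34360 = (-1321 - 1623)*(-1/27652) + 34151/34360 = -2944*(-1/27652) + 34151/34360 = 736/6913 + 34151/34360 = 261374823/237530680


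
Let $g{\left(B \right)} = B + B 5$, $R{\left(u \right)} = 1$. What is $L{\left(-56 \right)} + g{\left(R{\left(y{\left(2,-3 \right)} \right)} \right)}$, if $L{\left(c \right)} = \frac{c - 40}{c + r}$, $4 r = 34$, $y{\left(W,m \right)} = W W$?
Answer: $\frac{762}{95} \approx 8.0211$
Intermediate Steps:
$y{\left(W,m \right)} = W^{2}$
$r = \frac{17}{2}$ ($r = \frac{1}{4} \cdot 34 = \frac{17}{2} \approx 8.5$)
$g{\left(B \right)} = 6 B$ ($g{\left(B \right)} = B + 5 B = 6 B$)
$L{\left(c \right)} = \frac{-40 + c}{\frac{17}{2} + c}$ ($L{\left(c \right)} = \frac{c - 40}{c + \frac{17}{2}} = \frac{-40 + c}{\frac{17}{2} + c}$)
$L{\left(-56 \right)} + g{\left(R{\left(y{\left(2,-3 \right)} \right)} \right)} = \frac{2 \left(-40 - 56\right)}{17 + 2 \left(-56\right)} + 6 \cdot 1 = 2 \frac{1}{17 - 112} \left(-96\right) + 6 = 2 \frac{1}{-95} \left(-96\right) + 6 = 2 \left(- \frac{1}{95}\right) \left(-96\right) + 6 = \frac{192}{95} + 6 = \frac{762}{95}$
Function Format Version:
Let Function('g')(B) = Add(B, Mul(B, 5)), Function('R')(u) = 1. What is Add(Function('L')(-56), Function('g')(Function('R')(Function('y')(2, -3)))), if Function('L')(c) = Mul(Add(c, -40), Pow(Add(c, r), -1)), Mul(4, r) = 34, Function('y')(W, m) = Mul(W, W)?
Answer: Rational(762, 95) ≈ 8.0211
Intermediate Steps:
Function('y')(W, m) = Pow(W, 2)
r = Rational(17, 2) (r = Mul(Rational(1, 4), 34) = Rational(17, 2) ≈ 8.5000)
Function('g')(B) = Mul(6, B) (Function('g')(B) = Add(B, Mul(5, B)) = Mul(6, B))
Function('L')(c) = Mul(Pow(Add(Rational(17, 2), c), -1), Add(-40, c)) (Function('L')(c) = Mul(Add(c, -40), Pow(Add(c, Rational(17, 2)), -1)) = Mul(Add(-40, c), Pow(Add(Rational(17, 2), c), -1)) = Mul(Pow(Add(Rational(17, 2), c), -1), Add(-40, c)))
Add(Function('L')(-56), Function('g')(Function('R')(Function('y')(2, -3)))) = Add(Mul(2, Pow(Add(17, Mul(2, -56)), -1), Add(-40, -56)), Mul(6, 1)) = Add(Mul(2, Pow(Add(17, -112), -1), -96), 6) = Add(Mul(2, Pow(-95, -1), -96), 6) = Add(Mul(2, Rational(-1, 95), -96), 6) = Add(Rational(192, 95), 6) = Rational(762, 95)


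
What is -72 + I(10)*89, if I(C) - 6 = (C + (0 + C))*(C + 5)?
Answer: 27162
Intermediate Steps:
I(C) = 6 + 2*C*(5 + C) (I(C) = 6 + (C + (0 + C))*(C + 5) = 6 + (C + C)*(5 + C) = 6 + (2*C)*(5 + C) = 6 + 2*C*(5 + C))
-72 + I(10)*89 = -72 + (6 + 2*10² + 10*10)*89 = -72 + (6 + 2*100 + 100)*89 = -72 + (6 + 200 + 100)*89 = -72 + 306*89 = -72 + 27234 = 27162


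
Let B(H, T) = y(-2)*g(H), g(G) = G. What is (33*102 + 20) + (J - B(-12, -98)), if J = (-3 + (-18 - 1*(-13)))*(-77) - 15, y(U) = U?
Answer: 3963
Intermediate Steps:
B(H, T) = -2*H
J = 601 (J = (-3 + (-18 + 13))*(-77) - 15 = (-3 - 5)*(-77) - 15 = -8*(-77) - 15 = 616 - 15 = 601)
(33*102 + 20) + (J - B(-12, -98)) = (33*102 + 20) + (601 - (-2)*(-12)) = (3366 + 20) + (601 - 1*24) = 3386 + (601 - 24) = 3386 + 577 = 3963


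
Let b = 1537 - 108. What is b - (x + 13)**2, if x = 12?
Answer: 804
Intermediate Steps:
b = 1429
b - (x + 13)**2 = 1429 - (12 + 13)**2 = 1429 - 1*25**2 = 1429 - 1*625 = 1429 - 625 = 804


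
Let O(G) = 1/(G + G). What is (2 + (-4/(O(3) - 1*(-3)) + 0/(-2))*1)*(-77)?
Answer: -1078/19 ≈ -56.737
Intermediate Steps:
O(G) = 1/(2*G)
(2 + (-4/(O(3) - 1*(-3)) + 0/(-2))*1)*(-77) = (2 + (-4/((1/2)/3 - 1*(-3)) + 0/(-2))*1)*(-77) = (2 + (-4/((1/2)*(1/3) + 3) + 0*(-1/2))*1)*(-77) = (2 + (-4/(1/6 + 3) + 0)*1)*(-77) = (2 + (-4/19/6 + 0)*1)*(-77) = (2 + (-4*6/19 + 0)*1)*(-77) = (2 + (-24/19 + 0)*1)*(-77) = (2 - 24/19*1)*(-77) = (2 - 24/19)*(-77) = (14/19)*(-77) = -1078/19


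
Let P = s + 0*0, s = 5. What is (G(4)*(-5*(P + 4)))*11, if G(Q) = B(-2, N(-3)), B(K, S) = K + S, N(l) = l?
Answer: 2475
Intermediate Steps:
G(Q) = -5 (G(Q) = -2 - 3 = -5)
P = 5 (P = 5 + 0*0 = 5 + 0 = 5)
(G(4)*(-5*(P + 4)))*11 = -(-25)*1*(5 + 4)*11 = -(-25)*1*9*11 = -(-25)*9*11 = -5*(-45)*11 = 225*11 = 2475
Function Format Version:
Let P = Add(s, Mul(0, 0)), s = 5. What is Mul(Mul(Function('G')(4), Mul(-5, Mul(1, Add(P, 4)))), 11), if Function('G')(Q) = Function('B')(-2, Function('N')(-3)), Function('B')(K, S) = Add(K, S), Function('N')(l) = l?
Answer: 2475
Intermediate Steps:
Function('G')(Q) = -5 (Function('G')(Q) = Add(-2, -3) = -5)
P = 5 (P = Add(5, Mul(0, 0)) = Add(5, 0) = 5)
Mul(Mul(Function('G')(4), Mul(-5, Mul(1, Add(P, 4)))), 11) = Mul(Mul(-5, Mul(-5, Mul(1, Add(5, 4)))), 11) = Mul(Mul(-5, Mul(-5, Mul(1, 9))), 11) = Mul(Mul(-5, Mul(-5, 9)), 11) = Mul(Mul(-5, -45), 11) = Mul(225, 11) = 2475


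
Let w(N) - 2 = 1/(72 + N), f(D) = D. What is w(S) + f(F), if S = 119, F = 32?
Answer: 6495/191 ≈ 34.005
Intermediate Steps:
w(N) = 2 + 1/(72 + N)
w(S) + f(F) = (145 + 2*119)/(72 + 119) + 32 = (145 + 238)/191 + 32 = (1/191)*383 + 32 = 383/191 + 32 = 6495/191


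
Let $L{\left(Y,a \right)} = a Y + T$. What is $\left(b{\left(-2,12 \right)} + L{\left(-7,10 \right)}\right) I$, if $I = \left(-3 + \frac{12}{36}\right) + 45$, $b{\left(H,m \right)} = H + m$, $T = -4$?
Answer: $- \frac{8128}{3} \approx -2709.3$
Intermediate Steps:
$L{\left(Y,a \right)} = -4 + Y a$ ($L{\left(Y,a \right)} = a Y - 4 = Y a - 4 = -4 + Y a$)
$I = \frac{127}{3}$ ($I = \left(-3 + 12 \cdot \frac{1}{36}\right) + 45 = \left(-3 + \frac{1}{3}\right) + 45 = - \frac{8}{3} + 45 = \frac{127}{3} \approx 42.333$)
$\left(b{\left(-2,12 \right)} + L{\left(-7,10 \right)}\right) I = \left(\left(-2 + 12\right) - 74\right) \frac{127}{3} = \left(10 - 74\right) \frac{127}{3} = \left(-64\right) \frac{127}{3} = - \frac{8128}{3}$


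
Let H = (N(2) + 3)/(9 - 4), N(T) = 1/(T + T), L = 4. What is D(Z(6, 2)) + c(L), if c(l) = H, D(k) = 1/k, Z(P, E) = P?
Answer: 49/60 ≈ 0.81667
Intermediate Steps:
N(T) = 1/(2*T)
H = 13/20 (H = ((1/2)/2 + 3)/(9 - 4) = ((1/2)*(1/2) + 3)/5 = (1/4 + 3)*(1/5) = (13/4)*(1/5) = 13/20 ≈ 0.65000)
c(l) = 13/20
D(Z(6, 2)) + c(L) = 1/6 + 13/20 = 49/60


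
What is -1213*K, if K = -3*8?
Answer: 29112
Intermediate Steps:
K = -24
-1213*K = -1213*(-24) = 29112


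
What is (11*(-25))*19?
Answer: -5225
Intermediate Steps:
(11*(-25))*19 = -275*19 = -5225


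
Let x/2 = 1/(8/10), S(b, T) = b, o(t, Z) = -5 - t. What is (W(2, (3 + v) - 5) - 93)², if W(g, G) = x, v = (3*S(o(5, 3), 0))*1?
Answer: 32761/4 ≈ 8190.3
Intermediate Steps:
v = -30 (v = (3*(-5 - 1*5))*1 = (3*(-5 - 5))*1 = (3*(-10))*1 = -30*1 = -30)
x = 5/2 (x = 2/((8/10)) = 2/((8*(⅒))) = 2/(⅘) = 2*(5/4) = 5/2 ≈ 2.5000)
W(g, G) = 5/2
(W(2, (3 + v) - 5) - 93)² = (5/2 - 93)² = (-181/2)² = 32761/4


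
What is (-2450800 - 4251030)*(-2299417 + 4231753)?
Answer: -12950187374880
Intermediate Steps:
(-2450800 - 4251030)*(-2299417 + 4231753) = -6701830*1932336 = -12950187374880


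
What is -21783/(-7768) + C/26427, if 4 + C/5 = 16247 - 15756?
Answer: 594574421/205284936 ≈ 2.8963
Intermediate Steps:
C = 2435 (C = -20 + 5*(16247 - 15756) = -20 + 5*491 = -20 + 2455 = 2435)
-21783/(-7768) + C/26427 = -21783/(-7768) + 2435/26427 = -21783*(-1/7768) + 2435*(1/26427) = 21783/7768 + 2435/26427 = 594574421/205284936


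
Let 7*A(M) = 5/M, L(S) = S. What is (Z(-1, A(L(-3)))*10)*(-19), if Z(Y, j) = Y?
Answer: 190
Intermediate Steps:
A(M) = 5/(7*M) (A(M) = (5/M)/7 = 5/(7*M))
(Z(-1, A(L(-3)))*10)*(-19) = -1*10*(-19) = -10*(-19) = 190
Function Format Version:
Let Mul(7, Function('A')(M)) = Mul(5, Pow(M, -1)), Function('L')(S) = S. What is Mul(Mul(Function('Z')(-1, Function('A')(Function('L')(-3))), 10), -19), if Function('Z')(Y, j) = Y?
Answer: 190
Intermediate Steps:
Function('A')(M) = Mul(Rational(5, 7), Pow(M, -1)) (Function('A')(M) = Mul(Rational(1, 7), Mul(5, Pow(M, -1))) = Mul(Rational(5, 7), Pow(M, -1)))
Mul(Mul(Function('Z')(-1, Function('A')(Function('L')(-3))), 10), -19) = Mul(Mul(-1, 10), -19) = Mul(-10, -19) = 190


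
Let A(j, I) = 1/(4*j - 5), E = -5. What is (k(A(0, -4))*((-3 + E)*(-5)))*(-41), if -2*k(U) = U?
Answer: -164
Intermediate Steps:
A(j, I) = 1/(-5 + 4*j)
k(U) = -U/2
(k(A(0, -4))*((-3 + E)*(-5)))*(-41) = ((-1/(2*(-5 + 4*0)))*((-3 - 5)*(-5)))*(-41) = ((-1/(2*(-5 + 0)))*(-8*(-5)))*(-41) = (-½/(-5)*40)*(-41) = (-½*(-⅕)*40)*(-41) = ((⅒)*40)*(-41) = 4*(-41) = -164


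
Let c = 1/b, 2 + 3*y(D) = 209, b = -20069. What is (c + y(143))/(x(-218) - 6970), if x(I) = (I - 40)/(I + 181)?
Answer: -6404515/646302076 ≈ -0.0099095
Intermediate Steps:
y(D) = 69 (y(D) = -⅔ + (⅓)*209 = -⅔ + 209/3 = 69)
c = -1/20069 (c = 1/(-20069) = -1/20069 ≈ -4.9828e-5)
x(I) = (-40 + I)/(181 + I)
(c + y(143))/(x(-218) - 6970) = (-1/20069 + 69)/((-40 - 218)/(181 - 218) - 6970) = 1384760/(20069*(-258/(-37) - 6970)) = 1384760/(20069*(-1/37*(-258) - 6970)) = 1384760/(20069*(258/37 - 6970)) = 1384760/(20069*(-257632/37)) = (1384760/20069)*(-37/257632) = -6404515/646302076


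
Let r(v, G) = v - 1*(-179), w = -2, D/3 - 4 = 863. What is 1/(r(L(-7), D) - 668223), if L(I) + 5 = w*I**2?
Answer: -1/668147 ≈ -1.4967e-6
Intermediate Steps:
D = 2601 (D = 12 + 3*863 = 12 + 2589 = 2601)
L(I) = -5 - 2*I**2
r(v, G) = 179 + v (r(v, G) = v + 179 = 179 + v)
1/(r(L(-7), D) - 668223) = 1/((179 + (-5 - 2*(-7)**2)) - 668223) = 1/((179 + (-5 - 2*49)) - 668223) = 1/((179 + (-5 - 98)) - 668223) = 1/((179 - 103) - 668223) = 1/(76 - 668223) = 1/(-668147) = -1/668147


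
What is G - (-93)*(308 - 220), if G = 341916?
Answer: 350100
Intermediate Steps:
G - (-93)*(308 - 220) = 341916 - (-93)*(308 - 220) = 341916 - (-93)*88 = 341916 - 1*(-8184) = 341916 + 8184 = 350100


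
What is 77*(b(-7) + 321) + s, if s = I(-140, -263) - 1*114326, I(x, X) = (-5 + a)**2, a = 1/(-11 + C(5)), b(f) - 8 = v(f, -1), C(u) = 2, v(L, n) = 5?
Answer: -7175132/81 ≈ -88582.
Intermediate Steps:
b(f) = 13 (b(f) = 8 + 5 = 13)
a = -1/9 (a = 1/(-11 + 2) = 1/(-9) = -1/9 ≈ -0.11111)
I(x, X) = 2116/81 (I(x, X) = (-5 - 1/9)**2 = (-46/9)**2 = 2116/81)
s = -9258290/81 (s = 2116/81 - 1*114326 = 2116/81 - 114326 = -9258290/81 ≈ -1.1430e+5)
77*(b(-7) + 321) + s = 77*(13 + 321) - 9258290/81 = 77*334 - 9258290/81 = 25718 - 9258290/81 = -7175132/81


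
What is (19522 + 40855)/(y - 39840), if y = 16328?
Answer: -60377/23512 ≈ -2.5679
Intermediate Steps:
(19522 + 40855)/(y - 39840) = (19522 + 40855)/(16328 - 39840) = 60377/(-23512) = 60377*(-1/23512) = -60377/23512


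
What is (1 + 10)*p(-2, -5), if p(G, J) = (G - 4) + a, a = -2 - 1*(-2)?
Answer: -66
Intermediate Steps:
a = 0 (a = -2 + 2 = 0)
p(G, J) = -4 + G (p(G, J) = (G - 4) + 0 = (-4 + G) + 0 = -4 + G)
(1 + 10)*p(-2, -5) = (1 + 10)*(-4 - 2) = 11*(-6) = -66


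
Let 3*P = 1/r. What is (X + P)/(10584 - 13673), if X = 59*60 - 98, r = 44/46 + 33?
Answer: -8064629/7237527 ≈ -1.1143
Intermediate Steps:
r = 781/23 (r = 44*(1/46) + 33 = 22/23 + 33 = 781/23 ≈ 33.957)
X = 3442 (X = 3540 - 98 = 3442)
P = 23/2343 (P = 1/(3*(781/23)) = (⅓)*(23/781) = 23/2343 ≈ 0.0098165)
(X + P)/(10584 - 13673) = (3442 + 23/2343)/(10584 - 13673) = (8064629/2343)/(-3089) = (8064629/2343)*(-1/3089) = -8064629/7237527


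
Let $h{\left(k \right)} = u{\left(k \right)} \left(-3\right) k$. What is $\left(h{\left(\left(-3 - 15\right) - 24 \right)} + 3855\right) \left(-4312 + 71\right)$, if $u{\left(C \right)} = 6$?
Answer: $-19555251$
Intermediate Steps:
$h{\left(k \right)} = - 18 k$ ($h{\left(k \right)} = 6 \left(-3\right) k = - 18 k$)
$\left(h{\left(\left(-3 - 15\right) - 24 \right)} + 3855\right) \left(-4312 + 71\right) = \left(- 18 \left(\left(-3 - 15\right) - 24\right) + 3855\right) \left(-4312 + 71\right) = \left(- 18 \left(\left(-3 - 15\right) - 24\right) + 3855\right) \left(-4241\right) = \left(- 18 \left(-18 - 24\right) + 3855\right) \left(-4241\right) = \left(\left(-18\right) \left(-42\right) + 3855\right) \left(-4241\right) = \left(756 + 3855\right) \left(-4241\right) = 4611 \left(-4241\right) = -19555251$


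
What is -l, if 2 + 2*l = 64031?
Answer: -64029/2 ≈ -32015.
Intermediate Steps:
l = 64029/2 (l = -1 + (½)*64031 = -1 + 64031/2 = 64029/2 ≈ 32015.)
-l = -1*64029/2 = -64029/2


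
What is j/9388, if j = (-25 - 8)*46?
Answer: -759/4694 ≈ -0.16170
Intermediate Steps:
j = -1518 (j = -33*46 = -1518)
j/9388 = -1518/9388 = -1518*1/9388 = -759/4694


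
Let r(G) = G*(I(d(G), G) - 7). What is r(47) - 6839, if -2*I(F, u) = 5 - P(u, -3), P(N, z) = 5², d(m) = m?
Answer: -6698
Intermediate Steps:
P(N, z) = 25
I(F, u) = 10 (I(F, u) = -(5 - 1*25)/2 = -(5 - 25)/2 = -½*(-20) = 10)
r(G) = 3*G (r(G) = G*(10 - 7) = G*3 = 3*G)
r(47) - 6839 = 3*47 - 6839 = 141 - 6839 = -6698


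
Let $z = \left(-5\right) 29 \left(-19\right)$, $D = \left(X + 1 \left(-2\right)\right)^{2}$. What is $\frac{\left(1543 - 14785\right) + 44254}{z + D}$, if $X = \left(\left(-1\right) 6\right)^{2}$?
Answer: $\frac{31012}{3911} \approx 7.9294$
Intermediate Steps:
$X = 36$ ($X = \left(-6\right)^{2} = 36$)
$D = 1156$ ($D = \left(36 + 1 \left(-2\right)\right)^{2} = \left(36 - 2\right)^{2} = 34^{2} = 1156$)
$z = 2755$ ($z = \left(-145\right) \left(-19\right) = 2755$)
$\frac{\left(1543 - 14785\right) + 44254}{z + D} = \frac{\left(1543 - 14785\right) + 44254}{2755 + 1156} = \frac{\left(1543 - 14785\right) + 44254}{3911} = \left(-13242 + 44254\right) \frac{1}{3911} = 31012 \cdot \frac{1}{3911} = \frac{31012}{3911}$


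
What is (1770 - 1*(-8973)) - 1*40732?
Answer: -29989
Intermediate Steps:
(1770 - 1*(-8973)) - 1*40732 = (1770 + 8973) - 40732 = 10743 - 40732 = -29989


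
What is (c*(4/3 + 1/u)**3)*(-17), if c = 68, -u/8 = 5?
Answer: -1118399077/432000 ≈ -2588.9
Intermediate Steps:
u = -40 (u = -8*5 = -40)
(c*(4/3 + 1/u)**3)*(-17) = (68*(4/3 + 1/(-40))**3)*(-17) = (68*(4*(1/3) + 1*(-1/40))**3)*(-17) = (68*(4/3 - 1/40)**3)*(-17) = (68*(157/120)**3)*(-17) = (68*(3869893/1728000))*(-17) = (65788181/432000)*(-17) = -1118399077/432000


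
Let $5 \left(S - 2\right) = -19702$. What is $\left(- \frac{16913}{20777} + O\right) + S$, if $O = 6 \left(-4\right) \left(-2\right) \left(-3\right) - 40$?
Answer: $- \frac{428340089}{103885} \approx -4123.2$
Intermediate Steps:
$O = -184$ ($O = \left(-24\right) \left(-2\right) \left(-3\right) - 40 = 48 \left(-3\right) - 40 = -144 - 40 = -184$)
$S = - \frac{19692}{5}$ ($S = 2 + \frac{1}{5} \left(-19702\right) = 2 - \frac{19702}{5} = - \frac{19692}{5} \approx -3938.4$)
$\left(- \frac{16913}{20777} + O\right) + S = \left(- \frac{16913}{20777} - 184\right) - \frac{19692}{5} = - \frac{3839881}{20777} - \frac{19692}{5} = - \frac{428340089}{103885}$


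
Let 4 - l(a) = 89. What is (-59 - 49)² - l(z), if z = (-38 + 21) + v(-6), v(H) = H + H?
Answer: 11749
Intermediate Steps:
v(H) = 2*H
z = -29 (z = (-38 + 21) + 2*(-6) = -17 - 12 = -29)
l(a) = -85 (l(a) = 4 - 1*89 = 4 - 89 = -85)
(-59 - 49)² - l(z) = (-59 - 49)² - 1*(-85) = (-108)² + 85 = 11664 + 85 = 11749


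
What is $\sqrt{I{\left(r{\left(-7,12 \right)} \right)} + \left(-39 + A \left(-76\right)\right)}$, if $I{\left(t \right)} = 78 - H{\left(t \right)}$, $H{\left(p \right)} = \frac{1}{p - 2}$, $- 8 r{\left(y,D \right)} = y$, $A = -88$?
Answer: $\frac{\sqrt{60551}}{3} \approx 82.024$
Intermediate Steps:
$r{\left(y,D \right)} = - \frac{y}{8}$
$H{\left(p \right)} = \frac{1}{-2 + p}$
$I{\left(t \right)} = 78 - \frac{1}{-2 + t}$
$\sqrt{I{\left(r{\left(-7,12 \right)} \right)} + \left(-39 + A \left(-76\right)\right)} = \sqrt{\frac{-157 + 78 \left(\left(- \frac{1}{8}\right) \left(-7\right)\right)}{-2 - - \frac{7}{8}} - -6649} = \sqrt{\frac{-157 + 78 \cdot \frac{7}{8}}{-2 + \frac{7}{8}} + \left(-39 + 6688\right)} = \sqrt{\frac{-157 + \frac{273}{4}}{- \frac{9}{8}} + 6649} = \sqrt{\left(- \frac{8}{9}\right) \left(- \frac{355}{4}\right) + 6649} = \sqrt{\frac{710}{9} + 6649} = \sqrt{\frac{60551}{9}} = \frac{\sqrt{60551}}{3}$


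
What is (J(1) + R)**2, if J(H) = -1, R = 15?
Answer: 196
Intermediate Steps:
(J(1) + R)**2 = (-1 + 15)**2 = 14**2 = 196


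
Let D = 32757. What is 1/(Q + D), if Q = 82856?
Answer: 1/115613 ≈ 8.6495e-6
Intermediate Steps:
1/(Q + D) = 1/(82856 + 32757) = 1/115613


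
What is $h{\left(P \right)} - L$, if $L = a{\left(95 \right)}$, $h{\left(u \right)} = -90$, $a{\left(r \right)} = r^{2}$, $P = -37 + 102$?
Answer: $-9115$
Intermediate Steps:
$P = 65$
$L = 9025$ ($L = 95^{2} = 9025$)
$h{\left(P \right)} - L = -90 - 9025 = -9115$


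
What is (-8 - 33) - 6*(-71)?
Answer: 385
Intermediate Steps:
(-8 - 33) - 6*(-71) = -41 + 426 = 385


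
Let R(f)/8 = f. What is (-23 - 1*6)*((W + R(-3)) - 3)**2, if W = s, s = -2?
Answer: -24389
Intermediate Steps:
R(f) = 8*f
W = -2
(-23 - 1*6)*((W + R(-3)) - 3)**2 = (-23 - 1*6)*((-2 + 8*(-3)) - 3)**2 = (-23 - 6)*((-2 - 24) - 3)**2 = -29*(-26 - 3)**2 = -29*(-29)**2 = -29*841 = -24389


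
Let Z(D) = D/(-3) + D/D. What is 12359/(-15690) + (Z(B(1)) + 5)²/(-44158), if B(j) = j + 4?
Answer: -409532509/519629265 ≈ -0.78812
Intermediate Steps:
B(j) = 4 + j
Z(D) = 1 - D/3 (Z(D) = D*(-⅓) + 1 = -D/3 + 1 = 1 - D/3)
12359/(-15690) + (Z(B(1)) + 5)²/(-44158) = 12359/(-15690) + ((1 - (4 + 1)/3) + 5)²/(-44158) = 12359*(-1/15690) + ((1 - ⅓*5) + 5)²*(-1/44158) = -12359/15690 + ((1 - 5/3) + 5)²*(-1/44158) = -12359/15690 + (-⅔ + 5)²*(-1/44158) = -12359/15690 + (13/3)²*(-1/44158) = -12359/15690 + (169/9)*(-1/44158) = -12359/15690 - 169/397422 = -409532509/519629265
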